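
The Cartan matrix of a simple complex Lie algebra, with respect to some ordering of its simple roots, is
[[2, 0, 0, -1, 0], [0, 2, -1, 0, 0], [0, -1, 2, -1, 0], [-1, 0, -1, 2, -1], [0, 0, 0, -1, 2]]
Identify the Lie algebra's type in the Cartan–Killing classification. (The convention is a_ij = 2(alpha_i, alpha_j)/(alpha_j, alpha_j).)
The matrix has rank 5 with 2's on the diagonal. Reading the off-diagonal entries as Dynkin edges (a single edge where a_ij = a_ji = -1; a double or triple edge where a_ij * a_ji = 2 or 3), the diagram is a chain of 3 nodes with a fork of two nodes at one end (D_5). One simple-root ordering that puts it in standard form is (alpha_2, alpha_3, alpha_4, alpha_1, alpha_5). So the algebra is type D_5, i.e. so(10).

type D_5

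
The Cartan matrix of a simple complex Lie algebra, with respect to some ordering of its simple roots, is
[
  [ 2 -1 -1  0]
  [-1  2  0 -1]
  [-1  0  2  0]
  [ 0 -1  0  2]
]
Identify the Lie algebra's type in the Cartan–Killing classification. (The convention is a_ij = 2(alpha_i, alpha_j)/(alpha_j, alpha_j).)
A4

The matrix has rank 4 with 2's on the diagonal. Reading the off-diagonal entries as Dynkin edges (a single edge where a_ij = a_ji = -1; a double or triple edge where a_ij * a_ji = 2 or 3), the diagram is a chain of 4 nodes with single edges (A_4). One simple-root ordering that puts it in standard form is (alpha_3, alpha_1, alpha_2, alpha_4). So the algebra is type A_4, i.e. sl(5).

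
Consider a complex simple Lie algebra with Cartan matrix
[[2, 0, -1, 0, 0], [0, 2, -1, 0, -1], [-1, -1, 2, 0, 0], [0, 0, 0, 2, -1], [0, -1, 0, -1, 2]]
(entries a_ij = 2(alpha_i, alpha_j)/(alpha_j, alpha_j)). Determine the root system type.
A_5

The matrix has rank 5 with 2's on the diagonal. Reading the off-diagonal entries as Dynkin edges (a single edge where a_ij = a_ji = -1; a double or triple edge where a_ij * a_ji = 2 or 3), the diagram is a chain of 5 nodes with single edges (A_5). One simple-root ordering that puts it in standard form is (alpha_4, alpha_5, alpha_2, alpha_3, alpha_1). So the algebra is type A_5, i.e. sl(6).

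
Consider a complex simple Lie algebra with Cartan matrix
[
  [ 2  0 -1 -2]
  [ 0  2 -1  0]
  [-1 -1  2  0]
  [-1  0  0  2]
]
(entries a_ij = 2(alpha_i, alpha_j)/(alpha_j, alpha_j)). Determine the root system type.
The matrix has rank 4 with 2's on the diagonal. Reading the off-diagonal entries as Dynkin edges (a single edge where a_ij = a_ji = -1; a double or triple edge where a_ij * a_ji = 2 or 3), the diagram is a chain of 4 nodes with a double edge at one end; the terminal node there is the unique short simple root (B_4). One simple-root ordering that puts it in standard form is (alpha_2, alpha_3, alpha_1, alpha_4). So the algebra is type B_4, i.e. so(9).

type B_4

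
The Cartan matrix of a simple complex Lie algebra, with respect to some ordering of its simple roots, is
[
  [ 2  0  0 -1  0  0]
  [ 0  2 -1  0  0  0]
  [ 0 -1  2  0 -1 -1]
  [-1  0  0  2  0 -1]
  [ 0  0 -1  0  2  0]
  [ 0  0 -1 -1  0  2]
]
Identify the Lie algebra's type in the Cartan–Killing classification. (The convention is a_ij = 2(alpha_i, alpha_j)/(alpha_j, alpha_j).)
D6

The matrix has rank 6 with 2's on the diagonal. Reading the off-diagonal entries as Dynkin edges (a single edge where a_ij = a_ji = -1; a double or triple edge where a_ij * a_ji = 2 or 3), the diagram is a chain of 4 nodes with a fork of two nodes at one end (D_6). One simple-root ordering that puts it in standard form is (alpha_1, alpha_4, alpha_6, alpha_3, alpha_2, alpha_5). So the algebra is type D_6, i.e. so(12).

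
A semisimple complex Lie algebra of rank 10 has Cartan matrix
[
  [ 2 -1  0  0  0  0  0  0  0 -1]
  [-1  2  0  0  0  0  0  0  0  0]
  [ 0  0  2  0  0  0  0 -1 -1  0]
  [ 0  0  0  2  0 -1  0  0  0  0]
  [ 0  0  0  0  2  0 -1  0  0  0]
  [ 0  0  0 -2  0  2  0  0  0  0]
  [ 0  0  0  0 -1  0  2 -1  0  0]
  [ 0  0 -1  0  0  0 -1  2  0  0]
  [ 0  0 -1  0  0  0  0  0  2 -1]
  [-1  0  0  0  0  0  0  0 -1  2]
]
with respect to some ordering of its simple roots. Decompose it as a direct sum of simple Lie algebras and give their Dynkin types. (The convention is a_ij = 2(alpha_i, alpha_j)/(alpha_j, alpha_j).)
type A_8 + type B_2

The diagram associated to this matrix has two connected components: the simple roots {alpha_1, alpha_2, alpha_3, alpha_5, alpha_7, alpha_8, alpha_9, alpha_10} form a chain of 8 nodes with single edges (A_8), and {alpha_4, alpha_6} form a chain of 2 nodes with a double edge at one end; the terminal node there is the unique short simple root (B_2). A semisimple Lie algebra decomposes uniquely as the direct sum of simple ideals, one per connected component of its Dynkin diagram, so g ≅ A_8 ⊕ B_2 (dimension 80 + 10 = 90).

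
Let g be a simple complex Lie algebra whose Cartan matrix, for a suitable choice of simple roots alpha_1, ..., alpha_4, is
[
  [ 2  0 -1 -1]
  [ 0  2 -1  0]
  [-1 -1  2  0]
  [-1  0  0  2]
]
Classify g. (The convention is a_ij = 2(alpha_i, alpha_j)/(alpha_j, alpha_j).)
The matrix has rank 4 with 2's on the diagonal. Reading the off-diagonal entries as Dynkin edges (a single edge where a_ij = a_ji = -1; a double or triple edge where a_ij * a_ji = 2 or 3), the diagram is a chain of 4 nodes with single edges (A_4). One simple-root ordering that puts it in standard form is (alpha_2, alpha_3, alpha_1, alpha_4). So the algebra is type A_4, i.e. sl(5).

A4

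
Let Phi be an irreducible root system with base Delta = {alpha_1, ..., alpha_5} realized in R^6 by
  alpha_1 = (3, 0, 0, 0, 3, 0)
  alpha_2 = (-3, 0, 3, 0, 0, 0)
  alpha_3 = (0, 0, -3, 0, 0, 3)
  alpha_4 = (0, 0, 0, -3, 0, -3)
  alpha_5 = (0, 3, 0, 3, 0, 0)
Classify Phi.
Compute the Cartan integers a_ij = 2(alpha_i, alpha_j)/(alpha_j, alpha_j); the resulting 5x5 Cartan matrix is
[[2, -1, 0, 0, 0], [-1, 2, -1, 0, 0], [0, -1, 2, -1, 0], [0, 0, -1, 2, -1], [0, 0, 0, -1, 2]].
All simple roots have the same length, so the diagram is simply laced. The associated Dynkin diagram is a chain of 5 nodes with single edges (A_5), so the type is A_5 (the algebra sl(6)).

A_5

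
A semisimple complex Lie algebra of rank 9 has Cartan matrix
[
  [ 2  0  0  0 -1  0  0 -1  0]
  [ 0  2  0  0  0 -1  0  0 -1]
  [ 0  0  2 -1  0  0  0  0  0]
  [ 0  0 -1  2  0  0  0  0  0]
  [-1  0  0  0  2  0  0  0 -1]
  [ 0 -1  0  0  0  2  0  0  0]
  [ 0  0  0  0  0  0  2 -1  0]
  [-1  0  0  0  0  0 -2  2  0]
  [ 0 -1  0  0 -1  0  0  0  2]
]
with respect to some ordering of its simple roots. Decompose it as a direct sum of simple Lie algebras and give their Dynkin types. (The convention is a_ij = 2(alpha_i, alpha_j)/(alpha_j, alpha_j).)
The diagram associated to this matrix has two connected components: the simple roots {alpha_3, alpha_4} form a chain of 2 nodes with single edges (A_2), and {alpha_1, alpha_2, alpha_5, alpha_6, alpha_7, alpha_8, alpha_9} form a chain of 7 nodes with a double edge at one end; the terminal node there is the unique short simple root (B_7). A semisimple Lie algebra decomposes uniquely as the direct sum of simple ideals, one per connected component of its Dynkin diagram, so g ≅ A_2 ⊕ B_7 (dimension 8 + 105 = 113).

A_2 ⊕ B_7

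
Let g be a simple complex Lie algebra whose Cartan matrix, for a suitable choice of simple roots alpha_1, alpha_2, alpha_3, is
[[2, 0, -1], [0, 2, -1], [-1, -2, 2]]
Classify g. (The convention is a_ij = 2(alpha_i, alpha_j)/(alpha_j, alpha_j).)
B_3

The matrix has rank 3 with 2's on the diagonal. Reading the off-diagonal entries as Dynkin edges (a single edge where a_ij = a_ji = -1; a double or triple edge where a_ij * a_ji = 2 or 3), the diagram is a chain of 3 nodes with a double edge at one end; the terminal node there is the unique short simple root (B_3). One simple-root ordering that puts it in standard form is (alpha_1, alpha_3, alpha_2). So the algebra is type B_3, i.e. so(7).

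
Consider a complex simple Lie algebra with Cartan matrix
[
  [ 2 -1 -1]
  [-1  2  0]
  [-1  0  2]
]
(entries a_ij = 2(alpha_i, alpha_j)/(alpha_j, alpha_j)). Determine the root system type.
The matrix has rank 3 with 2's on the diagonal. Reading the off-diagonal entries as Dynkin edges (a single edge where a_ij = a_ji = -1; a double or triple edge where a_ij * a_ji = 2 or 3), the diagram is a chain of 3 nodes with single edges (A_3). One simple-root ordering that puts it in standard form is (alpha_2, alpha_1, alpha_3). So the algebra is type A_3, i.e. sl(4).

A_3 (sl(4))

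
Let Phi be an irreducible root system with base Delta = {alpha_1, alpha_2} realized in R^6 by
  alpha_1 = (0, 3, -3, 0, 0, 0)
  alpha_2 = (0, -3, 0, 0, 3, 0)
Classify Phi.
Compute the Cartan integers a_ij = 2(alpha_i, alpha_j)/(alpha_j, alpha_j); the resulting 2x2 Cartan matrix is
[[2, -1], [-1, 2]].
All simple roots have the same length, so the diagram is simply laced. The associated Dynkin diagram is a chain of 2 nodes with single edges (A_2), so the type is A_2 (the algebra sl(3)).

A_2 (sl(3))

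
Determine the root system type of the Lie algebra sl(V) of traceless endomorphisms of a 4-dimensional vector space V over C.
A3

This is sl(4), which has dimension 4^2 - 1 = 15 and rank 4 - 1 = 3 (a Cartan subalgebra is the diagonal traceless matrices). In the classification of classical Lie algebras, the special linear algebra sl(n+1) has type A_n; here n = 3, so the Dynkin diagram is a chain of 3 nodes with single edges (A_3). Hence the type is A_3.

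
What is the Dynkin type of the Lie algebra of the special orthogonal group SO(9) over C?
This is so(9) with 9 odd, which has dimension 9(9-1)/2 = 36 and rank (9-1)/2 = 4. In the classification of classical Lie algebras, the orthogonal algebra so(2n+1) in an odd number of variables has type B_n; here n = 4, so the Dynkin diagram is a chain of 4 nodes with a double edge at one end; the terminal node there is the unique short simple root (B_4). Hence the type is B_4.

B4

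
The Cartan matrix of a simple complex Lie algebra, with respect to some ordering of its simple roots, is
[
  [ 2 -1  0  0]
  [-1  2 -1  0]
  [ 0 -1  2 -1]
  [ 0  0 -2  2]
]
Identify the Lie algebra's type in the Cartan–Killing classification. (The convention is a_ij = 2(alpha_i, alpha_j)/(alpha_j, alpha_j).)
C_4 (sp(8))

The matrix has rank 4 with 2's on the diagonal. Reading the off-diagonal entries as Dynkin edges (a single edge where a_ij = a_ji = -1; a double or triple edge where a_ij * a_ji = 2 or 3), the diagram is a chain of 4 nodes with a double edge at one end; the terminal node there is the unique long simple root (C_4). One simple-root ordering that puts it in standard form is (alpha_1, alpha_2, alpha_3, alpha_4). So the algebra is type C_4, i.e. sp(8).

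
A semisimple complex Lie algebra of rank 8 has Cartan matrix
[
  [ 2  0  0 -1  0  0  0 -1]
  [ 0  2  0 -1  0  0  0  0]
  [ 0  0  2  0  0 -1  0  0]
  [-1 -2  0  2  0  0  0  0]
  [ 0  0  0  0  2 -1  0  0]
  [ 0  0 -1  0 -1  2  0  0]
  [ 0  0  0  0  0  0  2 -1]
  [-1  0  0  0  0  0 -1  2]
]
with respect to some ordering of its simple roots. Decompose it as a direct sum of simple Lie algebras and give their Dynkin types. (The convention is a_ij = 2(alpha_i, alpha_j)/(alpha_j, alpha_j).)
A_3 + B_5

The diagram associated to this matrix has two connected components: the simple roots {alpha_3, alpha_5, alpha_6} form a chain of 3 nodes with single edges (A_3), and {alpha_1, alpha_2, alpha_4, alpha_7, alpha_8} form a chain of 5 nodes with a double edge at one end; the terminal node there is the unique short simple root (B_5). A semisimple Lie algebra decomposes uniquely as the direct sum of simple ideals, one per connected component of its Dynkin diagram, so g ≅ A_3 ⊕ B_5 (dimension 15 + 55 = 70).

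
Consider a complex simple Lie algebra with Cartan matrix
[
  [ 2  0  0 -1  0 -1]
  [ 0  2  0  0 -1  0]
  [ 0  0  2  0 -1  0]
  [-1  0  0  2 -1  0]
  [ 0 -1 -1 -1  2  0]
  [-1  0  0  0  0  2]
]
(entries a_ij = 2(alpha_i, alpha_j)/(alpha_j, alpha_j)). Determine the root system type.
The matrix has rank 6 with 2's on the diagonal. Reading the off-diagonal entries as Dynkin edges (a single edge where a_ij = a_ji = -1; a double or triple edge where a_ij * a_ji = 2 or 3), the diagram is a chain of 4 nodes with a fork of two nodes at one end (D_6). One simple-root ordering that puts it in standard form is (alpha_6, alpha_1, alpha_4, alpha_5, alpha_2, alpha_3). So the algebra is type D_6, i.e. so(12).

D_6 (so(12))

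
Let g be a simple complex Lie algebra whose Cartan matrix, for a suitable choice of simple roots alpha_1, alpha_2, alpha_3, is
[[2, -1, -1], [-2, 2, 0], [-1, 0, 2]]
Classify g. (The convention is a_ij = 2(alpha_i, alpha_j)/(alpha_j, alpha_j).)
C3

The matrix has rank 3 with 2's on the diagonal. Reading the off-diagonal entries as Dynkin edges (a single edge where a_ij = a_ji = -1; a double or triple edge where a_ij * a_ji = 2 or 3), the diagram is a chain of 3 nodes with a double edge at one end; the terminal node there is the unique long simple root (C_3). One simple-root ordering that puts it in standard form is (alpha_3, alpha_1, alpha_2). So the algebra is type C_3, i.e. sp(6).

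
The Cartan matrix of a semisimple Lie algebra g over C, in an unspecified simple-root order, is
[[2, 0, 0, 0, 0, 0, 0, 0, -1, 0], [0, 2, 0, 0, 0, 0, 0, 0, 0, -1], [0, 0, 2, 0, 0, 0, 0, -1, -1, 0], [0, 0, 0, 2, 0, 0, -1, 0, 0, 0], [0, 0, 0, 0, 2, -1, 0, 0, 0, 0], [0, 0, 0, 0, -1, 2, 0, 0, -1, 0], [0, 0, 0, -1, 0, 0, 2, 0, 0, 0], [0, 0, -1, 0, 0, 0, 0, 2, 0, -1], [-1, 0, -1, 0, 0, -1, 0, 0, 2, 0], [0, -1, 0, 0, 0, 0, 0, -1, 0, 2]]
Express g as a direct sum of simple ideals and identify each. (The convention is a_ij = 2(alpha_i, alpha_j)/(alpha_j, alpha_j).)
A_2 (sl(3)) + E_8

The diagram associated to this matrix has two connected components: the simple roots {alpha_4, alpha_7} form a chain of 2 nodes with single edges (A_2), and {alpha_1, alpha_2, alpha_3, alpha_5, alpha_6, alpha_8, alpha_9, alpha_10} form a chain of 7 nodes with one extra node attached to the third node from one end (E_8). A semisimple Lie algebra decomposes uniquely as the direct sum of simple ideals, one per connected component of its Dynkin diagram, so g ≅ A_2 ⊕ E_8 (dimension 8 + 248 = 256).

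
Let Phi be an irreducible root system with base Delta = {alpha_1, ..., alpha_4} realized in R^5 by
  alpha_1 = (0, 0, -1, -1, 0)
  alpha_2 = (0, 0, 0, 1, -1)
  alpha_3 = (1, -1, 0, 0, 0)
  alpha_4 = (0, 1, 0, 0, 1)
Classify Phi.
A_4 (sl(5))

Compute the Cartan integers a_ij = 2(alpha_i, alpha_j)/(alpha_j, alpha_j); the resulting 4x4 Cartan matrix is
[[2, -1, 0, 0], [-1, 2, 0, -1], [0, 0, 2, -1], [0, -1, -1, 2]].
All simple roots have the same length, so the diagram is simply laced. The associated Dynkin diagram is a chain of 4 nodes with single edges (A_4), so the type is A_4 (the algebra sl(5)).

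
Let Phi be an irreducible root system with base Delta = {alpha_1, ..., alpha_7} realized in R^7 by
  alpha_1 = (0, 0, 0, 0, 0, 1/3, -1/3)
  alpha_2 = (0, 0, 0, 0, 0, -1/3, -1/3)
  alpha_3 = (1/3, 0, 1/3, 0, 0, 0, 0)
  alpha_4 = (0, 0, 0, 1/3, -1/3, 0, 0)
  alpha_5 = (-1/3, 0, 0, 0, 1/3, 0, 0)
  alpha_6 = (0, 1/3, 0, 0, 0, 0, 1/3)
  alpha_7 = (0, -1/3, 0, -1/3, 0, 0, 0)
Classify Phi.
Compute the Cartan integers a_ij = 2(alpha_i, alpha_j)/(alpha_j, alpha_j); the resulting 7x7 Cartan matrix is
[[2, 0, 0, 0, 0, -1, 0], [0, 2, 0, 0, 0, -1, 0], [0, 0, 2, 0, -1, 0, 0], [0, 0, 0, 2, -1, 0, -1], [0, 0, -1, -1, 2, 0, 0], [-1, -1, 0, 0, 0, 2, -1], [0, 0, 0, -1, 0, -1, 2]].
All simple roots have the same length, so the diagram is simply laced. The associated Dynkin diagram is a chain of 5 nodes with a fork of two nodes at one end (D_7), so the type is D_7 (the algebra so(14)).

D_7 (so(14))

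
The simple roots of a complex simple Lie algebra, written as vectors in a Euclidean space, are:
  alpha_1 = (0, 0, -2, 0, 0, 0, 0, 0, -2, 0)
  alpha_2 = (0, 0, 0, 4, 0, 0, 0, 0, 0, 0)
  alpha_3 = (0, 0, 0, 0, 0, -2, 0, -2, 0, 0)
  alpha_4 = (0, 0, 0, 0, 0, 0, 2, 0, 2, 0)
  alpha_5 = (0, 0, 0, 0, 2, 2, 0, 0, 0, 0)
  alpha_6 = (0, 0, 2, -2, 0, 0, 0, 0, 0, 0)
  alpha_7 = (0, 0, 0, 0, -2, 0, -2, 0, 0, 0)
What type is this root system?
type C_7

Compute the Cartan integers a_ij = 2(alpha_i, alpha_j)/(alpha_j, alpha_j); the resulting 7x7 Cartan matrix is
[[2, 0, 0, -1, 0, -1, 0], [0, 2, 0, 0, 0, -2, 0], [0, 0, 2, 0, -1, 0, 0], [-1, 0, 0, 2, 0, 0, -1], [0, 0, -1, 0, 2, 0, -1], [-1, -1, 0, 0, 0, 2, 0], [0, 0, 0, -1, -1, 0, 2]].
The roots have two lengths (squared-length ratio 2:1); the short ones are alpha_{1,3,4,5,6,7}. The associated Dynkin diagram is a chain of 7 nodes with a double edge at one end; the terminal node there is the unique long simple root (C_7), so the type is C_7 (the algebra sp(14)).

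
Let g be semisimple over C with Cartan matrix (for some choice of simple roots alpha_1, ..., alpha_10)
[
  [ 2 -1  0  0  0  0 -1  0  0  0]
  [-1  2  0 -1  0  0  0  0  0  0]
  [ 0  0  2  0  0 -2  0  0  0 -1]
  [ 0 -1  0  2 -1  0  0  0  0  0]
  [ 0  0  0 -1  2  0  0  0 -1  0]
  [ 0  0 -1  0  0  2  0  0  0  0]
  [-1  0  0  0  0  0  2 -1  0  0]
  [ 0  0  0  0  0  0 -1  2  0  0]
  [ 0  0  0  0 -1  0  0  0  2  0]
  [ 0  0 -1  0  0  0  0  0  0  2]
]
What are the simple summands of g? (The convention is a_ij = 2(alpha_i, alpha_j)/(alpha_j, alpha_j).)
type A_7 + type B_3

The diagram associated to this matrix has two connected components: the simple roots {alpha_1, alpha_2, alpha_4, alpha_5, alpha_7, alpha_8, alpha_9} form a chain of 7 nodes with single edges (A_7), and {alpha_3, alpha_6, alpha_10} form a chain of 3 nodes with a double edge at one end; the terminal node there is the unique short simple root (B_3). A semisimple Lie algebra decomposes uniquely as the direct sum of simple ideals, one per connected component of its Dynkin diagram, so g ≅ A_7 ⊕ B_3 (dimension 63 + 21 = 84).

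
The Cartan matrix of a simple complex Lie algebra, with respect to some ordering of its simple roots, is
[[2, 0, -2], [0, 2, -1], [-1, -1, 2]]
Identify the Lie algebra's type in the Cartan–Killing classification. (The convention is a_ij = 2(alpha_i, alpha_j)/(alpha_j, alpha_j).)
The matrix has rank 3 with 2's on the diagonal. Reading the off-diagonal entries as Dynkin edges (a single edge where a_ij = a_ji = -1; a double or triple edge where a_ij * a_ji = 2 or 3), the diagram is a chain of 3 nodes with a double edge at one end; the terminal node there is the unique long simple root (C_3). One simple-root ordering that puts it in standard form is (alpha_2, alpha_3, alpha_1). So the algebra is type C_3, i.e. sp(6).

C_3 (sp(6))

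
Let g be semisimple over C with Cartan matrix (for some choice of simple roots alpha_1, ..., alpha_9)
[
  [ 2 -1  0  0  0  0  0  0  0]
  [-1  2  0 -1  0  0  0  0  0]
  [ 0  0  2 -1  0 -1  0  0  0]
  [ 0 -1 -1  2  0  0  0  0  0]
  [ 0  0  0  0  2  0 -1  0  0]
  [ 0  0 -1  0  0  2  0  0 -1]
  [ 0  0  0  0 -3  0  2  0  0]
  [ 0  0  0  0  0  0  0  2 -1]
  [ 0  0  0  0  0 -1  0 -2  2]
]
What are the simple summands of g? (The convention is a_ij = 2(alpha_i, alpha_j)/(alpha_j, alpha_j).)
The diagram associated to this matrix has two connected components: the simple roots {alpha_1, alpha_2, alpha_3, alpha_4, alpha_6, alpha_8, alpha_9} form a chain of 7 nodes with a double edge at one end; the terminal node there is the unique short simple root (B_7), and {alpha_5, alpha_7} form two nodes joined by a triple edge (G_2). A semisimple Lie algebra decomposes uniquely as the direct sum of simple ideals, one per connected component of its Dynkin diagram, so g ≅ B_7 ⊕ G_2 (dimension 105 + 14 = 119).

B7 ⊕ G2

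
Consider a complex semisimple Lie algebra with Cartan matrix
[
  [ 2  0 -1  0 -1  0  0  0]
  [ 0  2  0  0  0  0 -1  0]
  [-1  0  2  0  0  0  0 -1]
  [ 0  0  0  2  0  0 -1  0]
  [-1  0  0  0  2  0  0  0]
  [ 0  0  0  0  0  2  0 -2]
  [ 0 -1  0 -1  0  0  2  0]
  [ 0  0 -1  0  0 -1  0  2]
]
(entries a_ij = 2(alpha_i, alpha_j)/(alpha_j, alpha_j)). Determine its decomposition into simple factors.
The diagram associated to this matrix has two connected components: the simple roots {alpha_2, alpha_4, alpha_7} form a chain of 3 nodes with single edges (A_3), and {alpha_1, alpha_3, alpha_5, alpha_6, alpha_8} form a chain of 5 nodes with a double edge at one end; the terminal node there is the unique long simple root (C_5). A semisimple Lie algebra decomposes uniquely as the direct sum of simple ideals, one per connected component of its Dynkin diagram, so g ≅ A_3 ⊕ C_5 (dimension 15 + 55 = 70).

A_3 + C_5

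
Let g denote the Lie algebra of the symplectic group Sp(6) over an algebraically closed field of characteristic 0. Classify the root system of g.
C3

This is sp(6), which has dimension 6(6+1)/2 = 21 and rank 6/2 = 3. In the classification of classical Lie algebras, the symplectic algebra sp(2n) has type C_n; here n = 3, so the Dynkin diagram is a chain of 3 nodes with a double edge at one end; the terminal node there is the unique long simple root (C_3). Hence the type is C_3.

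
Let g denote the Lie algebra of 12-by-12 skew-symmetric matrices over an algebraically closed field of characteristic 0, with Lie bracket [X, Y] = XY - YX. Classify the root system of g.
D_6

This is so(12) with 12 even, which has dimension 12(12-1)/2 = 66 and rank 12/2 = 6. In the classification of classical Lie algebras, the orthogonal algebra so(2n) in an even number of variables has type D_n; here n = 6, so the Dynkin diagram is a chain of 4 nodes with a fork of two nodes at one end (D_6). Hence the type is D_6.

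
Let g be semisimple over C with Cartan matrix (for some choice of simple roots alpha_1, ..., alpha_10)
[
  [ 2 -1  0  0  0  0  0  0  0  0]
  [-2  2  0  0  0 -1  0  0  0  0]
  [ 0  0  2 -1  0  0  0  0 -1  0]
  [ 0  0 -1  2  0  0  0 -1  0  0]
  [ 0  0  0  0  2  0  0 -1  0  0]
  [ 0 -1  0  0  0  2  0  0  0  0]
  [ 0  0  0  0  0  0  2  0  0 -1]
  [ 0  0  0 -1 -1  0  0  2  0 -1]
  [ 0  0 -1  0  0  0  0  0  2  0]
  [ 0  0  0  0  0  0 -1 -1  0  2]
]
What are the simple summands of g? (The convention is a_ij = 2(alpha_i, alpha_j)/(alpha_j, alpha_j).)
The diagram associated to this matrix has two connected components: the simple roots {alpha_1, alpha_2, alpha_6} form a chain of 3 nodes with a double edge at one end; the terminal node there is the unique short simple root (B_3), and {alpha_3, alpha_4, alpha_5, alpha_7, alpha_8, alpha_9, alpha_10} form a chain of 6 nodes with one extra node attached to the third node from one end (E_7). A semisimple Lie algebra decomposes uniquely as the direct sum of simple ideals, one per connected component of its Dynkin diagram, so g ≅ B_3 ⊕ E_7 (dimension 21 + 133 = 154).

B3 ⊕ E7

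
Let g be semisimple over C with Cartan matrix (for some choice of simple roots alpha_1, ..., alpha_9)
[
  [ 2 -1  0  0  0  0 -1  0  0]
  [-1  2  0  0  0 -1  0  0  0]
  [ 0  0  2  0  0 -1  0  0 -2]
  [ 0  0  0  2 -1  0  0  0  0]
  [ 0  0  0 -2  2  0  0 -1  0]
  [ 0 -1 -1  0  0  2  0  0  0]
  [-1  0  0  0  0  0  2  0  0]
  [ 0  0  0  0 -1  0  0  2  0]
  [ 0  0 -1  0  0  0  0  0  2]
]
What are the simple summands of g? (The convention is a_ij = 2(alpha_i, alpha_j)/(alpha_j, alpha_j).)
The diagram associated to this matrix has two connected components: the simple roots {alpha_4, alpha_5, alpha_8} form a chain of 3 nodes with a double edge at one end; the terminal node there is the unique short simple root (B_3), and {alpha_1, alpha_2, alpha_3, alpha_6, alpha_7, alpha_9} form a chain of 6 nodes with a double edge at one end; the terminal node there is the unique short simple root (B_6). A semisimple Lie algebra decomposes uniquely as the direct sum of simple ideals, one per connected component of its Dynkin diagram, so g ≅ B_3 ⊕ B_6 (dimension 21 + 78 = 99).

B3 + B6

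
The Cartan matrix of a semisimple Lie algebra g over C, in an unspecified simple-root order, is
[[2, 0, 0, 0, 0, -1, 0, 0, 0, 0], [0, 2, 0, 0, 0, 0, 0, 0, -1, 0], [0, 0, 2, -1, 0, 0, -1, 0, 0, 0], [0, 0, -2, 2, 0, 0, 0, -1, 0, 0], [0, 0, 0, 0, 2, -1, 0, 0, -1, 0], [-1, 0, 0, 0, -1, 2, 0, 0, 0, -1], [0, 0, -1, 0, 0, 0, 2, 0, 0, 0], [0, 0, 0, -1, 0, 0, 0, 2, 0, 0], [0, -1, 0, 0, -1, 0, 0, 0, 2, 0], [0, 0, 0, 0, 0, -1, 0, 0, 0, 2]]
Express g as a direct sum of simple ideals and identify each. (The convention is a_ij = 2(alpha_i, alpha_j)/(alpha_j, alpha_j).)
The diagram associated to this matrix has two connected components: the simple roots {alpha_1, alpha_2, alpha_5, alpha_6, alpha_9, alpha_10} form a chain of 4 nodes with a fork of two nodes at one end (D_6), and {alpha_3, alpha_4, alpha_7, alpha_8} form a chain of 4 nodes with a double edge between the middle two (F_4). A semisimple Lie algebra decomposes uniquely as the direct sum of simple ideals, one per connected component of its Dynkin diagram, so g ≅ D_6 ⊕ F_4 (dimension 66 + 52 = 118).

D6 ⊕ F4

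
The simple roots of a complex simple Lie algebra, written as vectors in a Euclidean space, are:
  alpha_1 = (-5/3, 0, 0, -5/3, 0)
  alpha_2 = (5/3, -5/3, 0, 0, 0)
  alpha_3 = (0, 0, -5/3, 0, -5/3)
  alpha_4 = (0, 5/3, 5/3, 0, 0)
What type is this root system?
A_4 (sl(5))

Compute the Cartan integers a_ij = 2(alpha_i, alpha_j)/(alpha_j, alpha_j); the resulting 4x4 Cartan matrix is
[[2, -1, 0, 0], [-1, 2, 0, -1], [0, 0, 2, -1], [0, -1, -1, 2]].
All simple roots have the same length, so the diagram is simply laced. The associated Dynkin diagram is a chain of 4 nodes with single edges (A_4), so the type is A_4 (the algebra sl(5)).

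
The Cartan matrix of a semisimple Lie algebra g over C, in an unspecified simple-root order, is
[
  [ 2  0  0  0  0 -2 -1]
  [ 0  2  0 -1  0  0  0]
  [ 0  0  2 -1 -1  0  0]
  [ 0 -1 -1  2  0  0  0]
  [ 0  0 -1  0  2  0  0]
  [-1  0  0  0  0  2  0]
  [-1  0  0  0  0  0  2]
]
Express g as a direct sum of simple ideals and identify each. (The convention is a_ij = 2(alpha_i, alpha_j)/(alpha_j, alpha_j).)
type A_4 ⊕ type B_3

The diagram associated to this matrix has two connected components: the simple roots {alpha_2, alpha_3, alpha_4, alpha_5} form a chain of 4 nodes with single edges (A_4), and {alpha_1, alpha_6, alpha_7} form a chain of 3 nodes with a double edge at one end; the terminal node there is the unique short simple root (B_3). A semisimple Lie algebra decomposes uniquely as the direct sum of simple ideals, one per connected component of its Dynkin diagram, so g ≅ A_4 ⊕ B_3 (dimension 24 + 21 = 45).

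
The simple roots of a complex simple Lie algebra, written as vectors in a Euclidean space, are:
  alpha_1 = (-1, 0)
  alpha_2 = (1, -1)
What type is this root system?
B_2 (so(5))

Compute the Cartan integers a_ij = 2(alpha_i, alpha_j)/(alpha_j, alpha_j); the resulting 2x2 Cartan matrix is
[[2, -1], [-2, 2]].
The roots have two lengths (squared-length ratio 2:1); the short ones are alpha_{1}. The associated Dynkin diagram is a chain of 2 nodes with a double edge at one end; the terminal node there is the unique short simple root (B_2), so the type is B_2 (the algebra so(5)).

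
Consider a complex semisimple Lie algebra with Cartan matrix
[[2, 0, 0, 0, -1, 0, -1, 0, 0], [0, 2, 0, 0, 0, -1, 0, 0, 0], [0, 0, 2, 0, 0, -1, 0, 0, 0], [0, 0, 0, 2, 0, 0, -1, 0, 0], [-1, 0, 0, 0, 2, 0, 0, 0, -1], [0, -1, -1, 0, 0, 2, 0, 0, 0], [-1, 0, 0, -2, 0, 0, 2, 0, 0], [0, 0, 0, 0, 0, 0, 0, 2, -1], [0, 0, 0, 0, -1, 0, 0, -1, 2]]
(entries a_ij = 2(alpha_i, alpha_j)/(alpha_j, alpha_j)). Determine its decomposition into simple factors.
A3 + B6

The diagram associated to this matrix has two connected components: the simple roots {alpha_2, alpha_3, alpha_6} form a chain of 3 nodes with single edges (A_3), and {alpha_1, alpha_4, alpha_5, alpha_7, alpha_8, alpha_9} form a chain of 6 nodes with a double edge at one end; the terminal node there is the unique short simple root (B_6). A semisimple Lie algebra decomposes uniquely as the direct sum of simple ideals, one per connected component of its Dynkin diagram, so g ≅ A_3 ⊕ B_6 (dimension 15 + 78 = 93).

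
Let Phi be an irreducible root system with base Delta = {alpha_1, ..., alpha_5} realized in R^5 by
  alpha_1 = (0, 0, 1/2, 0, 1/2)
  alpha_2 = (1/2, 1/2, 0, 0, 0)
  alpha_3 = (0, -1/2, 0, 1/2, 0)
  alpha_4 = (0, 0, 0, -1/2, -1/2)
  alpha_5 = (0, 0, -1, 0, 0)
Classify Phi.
C5

Compute the Cartan integers a_ij = 2(alpha_i, alpha_j)/(alpha_j, alpha_j); the resulting 5x5 Cartan matrix is
[[2, 0, 0, -1, -1], [0, 2, -1, 0, 0], [0, -1, 2, -1, 0], [-1, 0, -1, 2, 0], [-2, 0, 0, 0, 2]].
The roots have two lengths (squared-length ratio 2:1); the short ones are alpha_{1,2,3,4}. The associated Dynkin diagram is a chain of 5 nodes with a double edge at one end; the terminal node there is the unique long simple root (C_5), so the type is C_5 (the algebra sp(10)).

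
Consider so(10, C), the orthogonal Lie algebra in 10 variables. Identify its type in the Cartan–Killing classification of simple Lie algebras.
type D_5

This is so(10) with 10 even, which has dimension 10(10-1)/2 = 45 and rank 10/2 = 5. In the classification of classical Lie algebras, the orthogonal algebra so(2n) in an even number of variables has type D_n; here n = 5, so the Dynkin diagram is a chain of 3 nodes with a fork of two nodes at one end (D_5). Hence the type is D_5.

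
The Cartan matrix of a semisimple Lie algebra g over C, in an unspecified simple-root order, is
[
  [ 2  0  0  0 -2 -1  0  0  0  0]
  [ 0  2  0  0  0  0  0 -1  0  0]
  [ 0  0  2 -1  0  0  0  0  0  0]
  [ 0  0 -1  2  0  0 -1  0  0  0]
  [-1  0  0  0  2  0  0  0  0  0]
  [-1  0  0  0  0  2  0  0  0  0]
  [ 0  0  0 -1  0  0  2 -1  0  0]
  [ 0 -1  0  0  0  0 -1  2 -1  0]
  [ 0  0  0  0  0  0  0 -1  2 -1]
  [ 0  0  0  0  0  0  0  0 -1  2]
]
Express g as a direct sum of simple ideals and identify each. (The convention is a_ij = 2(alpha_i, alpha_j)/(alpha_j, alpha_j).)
The diagram associated to this matrix has two connected components: the simple roots {alpha_1, alpha_5, alpha_6} form a chain of 3 nodes with a double edge at one end; the terminal node there is the unique short simple root (B_3), and {alpha_2, alpha_3, alpha_4, alpha_7, alpha_8, alpha_9, alpha_10} form a chain of 6 nodes with one extra node attached to the third node from one end (E_7). A semisimple Lie algebra decomposes uniquely as the direct sum of simple ideals, one per connected component of its Dynkin diagram, so g ≅ B_3 ⊕ E_7 (dimension 21 + 133 = 154).

B_3 ⊕ E_7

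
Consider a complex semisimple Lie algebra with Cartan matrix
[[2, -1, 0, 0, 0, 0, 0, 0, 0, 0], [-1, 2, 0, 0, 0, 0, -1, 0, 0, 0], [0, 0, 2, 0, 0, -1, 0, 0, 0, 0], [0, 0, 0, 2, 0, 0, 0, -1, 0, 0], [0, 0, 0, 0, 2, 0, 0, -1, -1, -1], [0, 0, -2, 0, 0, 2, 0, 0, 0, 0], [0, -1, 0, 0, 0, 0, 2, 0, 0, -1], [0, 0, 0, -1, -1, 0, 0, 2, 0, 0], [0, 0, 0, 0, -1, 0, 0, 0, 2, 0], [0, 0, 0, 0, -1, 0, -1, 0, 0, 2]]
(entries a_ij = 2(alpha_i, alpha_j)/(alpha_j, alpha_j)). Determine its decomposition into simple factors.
The diagram associated to this matrix has two connected components: the simple roots {alpha_3, alpha_6} form a chain of 2 nodes with a double edge at one end; the terminal node there is the unique short simple root (B_2), and {alpha_1, alpha_2, alpha_4, alpha_5, alpha_7, alpha_8, alpha_9, alpha_10} form a chain of 7 nodes with one extra node attached to the third node from one end (E_8). A semisimple Lie algebra decomposes uniquely as the direct sum of simple ideals, one per connected component of its Dynkin diagram, so g ≅ B_2 ⊕ E_8 (dimension 10 + 248 = 258).

type B_2 + type E_8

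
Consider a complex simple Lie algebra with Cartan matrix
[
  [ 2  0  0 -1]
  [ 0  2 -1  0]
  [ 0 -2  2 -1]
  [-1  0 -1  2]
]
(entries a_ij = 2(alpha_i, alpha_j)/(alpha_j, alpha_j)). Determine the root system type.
The matrix has rank 4 with 2's on the diagonal. Reading the off-diagonal entries as Dynkin edges (a single edge where a_ij = a_ji = -1; a double or triple edge where a_ij * a_ji = 2 or 3), the diagram is a chain of 4 nodes with a double edge at one end; the terminal node there is the unique short simple root (B_4). One simple-root ordering that puts it in standard form is (alpha_1, alpha_4, alpha_3, alpha_2). So the algebra is type B_4, i.e. so(9).

B_4 (so(9))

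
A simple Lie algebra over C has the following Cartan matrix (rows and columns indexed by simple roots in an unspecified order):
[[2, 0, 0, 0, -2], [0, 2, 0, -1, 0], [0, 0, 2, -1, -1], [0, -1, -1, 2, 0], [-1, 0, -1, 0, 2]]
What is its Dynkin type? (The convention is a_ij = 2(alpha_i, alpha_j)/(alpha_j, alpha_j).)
C_5 (sp(10))

The matrix has rank 5 with 2's on the diagonal. Reading the off-diagonal entries as Dynkin edges (a single edge where a_ij = a_ji = -1; a double or triple edge where a_ij * a_ji = 2 or 3), the diagram is a chain of 5 nodes with a double edge at one end; the terminal node there is the unique long simple root (C_5). One simple-root ordering that puts it in standard form is (alpha_2, alpha_4, alpha_3, alpha_5, alpha_1). So the algebra is type C_5, i.e. sp(10).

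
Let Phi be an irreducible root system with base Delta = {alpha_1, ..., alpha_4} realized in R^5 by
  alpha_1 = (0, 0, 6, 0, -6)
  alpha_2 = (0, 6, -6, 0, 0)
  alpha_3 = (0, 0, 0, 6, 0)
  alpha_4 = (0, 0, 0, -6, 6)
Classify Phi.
B_4

Compute the Cartan integers a_ij = 2(alpha_i, alpha_j)/(alpha_j, alpha_j); the resulting 4x4 Cartan matrix is
[[2, -1, 0, -1], [-1, 2, 0, 0], [0, 0, 2, -1], [-1, 0, -2, 2]].
The roots have two lengths (squared-length ratio 2:1); the short ones are alpha_{3}. The associated Dynkin diagram is a chain of 4 nodes with a double edge at one end; the terminal node there is the unique short simple root (B_4), so the type is B_4 (the algebra so(9)).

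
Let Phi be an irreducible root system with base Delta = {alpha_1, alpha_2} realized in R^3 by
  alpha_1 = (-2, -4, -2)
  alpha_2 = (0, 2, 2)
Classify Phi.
Compute the Cartan integers a_ij = 2(alpha_i, alpha_j)/(alpha_j, alpha_j); the resulting 2x2 Cartan matrix is
[[2, -3], [-1, 2]].
The roots have two lengths (squared-length ratio 3:1); the short ones are alpha_{2}. The associated Dynkin diagram is two nodes joined by a triple edge (G_2), so the type is G_2.

G_2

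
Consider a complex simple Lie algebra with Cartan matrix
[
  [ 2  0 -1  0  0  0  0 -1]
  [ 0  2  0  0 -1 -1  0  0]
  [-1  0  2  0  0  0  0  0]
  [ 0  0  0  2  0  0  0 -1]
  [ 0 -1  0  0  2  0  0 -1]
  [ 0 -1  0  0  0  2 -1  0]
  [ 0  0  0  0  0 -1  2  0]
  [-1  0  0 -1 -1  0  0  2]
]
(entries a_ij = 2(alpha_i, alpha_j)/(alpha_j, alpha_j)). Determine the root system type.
The matrix has rank 8 with 2's on the diagonal. Reading the off-diagonal entries as Dynkin edges (a single edge where a_ij = a_ji = -1; a double or triple edge where a_ij * a_ji = 2 or 3), the diagram is a chain of 7 nodes with one extra node attached to the third node from one end (E_8). One simple-root ordering that puts it in standard form is (alpha_3, alpha_4, alpha_1, alpha_8, alpha_5, alpha_2, alpha_6, alpha_7). So the algebra is type E_8.

E_8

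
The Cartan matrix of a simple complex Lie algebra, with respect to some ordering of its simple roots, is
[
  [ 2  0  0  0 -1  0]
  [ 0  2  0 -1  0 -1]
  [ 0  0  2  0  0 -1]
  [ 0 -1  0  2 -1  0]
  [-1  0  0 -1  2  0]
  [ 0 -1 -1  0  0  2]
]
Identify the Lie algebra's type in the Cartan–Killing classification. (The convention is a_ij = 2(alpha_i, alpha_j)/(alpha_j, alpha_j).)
The matrix has rank 6 with 2's on the diagonal. Reading the off-diagonal entries as Dynkin edges (a single edge where a_ij = a_ji = -1; a double or triple edge where a_ij * a_ji = 2 or 3), the diagram is a chain of 6 nodes with single edges (A_6). One simple-root ordering that puts it in standard form is (alpha_3, alpha_6, alpha_2, alpha_4, alpha_5, alpha_1). So the algebra is type A_6, i.e. sl(7).

type A_6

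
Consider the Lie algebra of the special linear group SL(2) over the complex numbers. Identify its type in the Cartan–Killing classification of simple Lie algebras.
A_1

This is sl(2), which has dimension 2^2 - 1 = 3 and rank 2 - 1 = 1 (a Cartan subalgebra is the diagonal traceless matrices). In the classification of classical Lie algebras, the special linear algebra sl(n+1) has type A_n; here n = 1, so the Dynkin diagram is a chain of 1 nodes with single edges (A_1). Hence the type is A_1.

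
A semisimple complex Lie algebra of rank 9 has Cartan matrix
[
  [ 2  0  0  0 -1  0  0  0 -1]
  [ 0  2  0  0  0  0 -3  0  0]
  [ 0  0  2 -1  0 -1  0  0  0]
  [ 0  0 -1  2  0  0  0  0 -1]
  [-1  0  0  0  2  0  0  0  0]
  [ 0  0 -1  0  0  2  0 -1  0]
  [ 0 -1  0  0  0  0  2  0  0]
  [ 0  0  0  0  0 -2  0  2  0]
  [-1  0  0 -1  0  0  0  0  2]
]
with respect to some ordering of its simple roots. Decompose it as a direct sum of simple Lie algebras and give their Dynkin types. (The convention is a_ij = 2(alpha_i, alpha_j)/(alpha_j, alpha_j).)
The diagram associated to this matrix has two connected components: the simple roots {alpha_1, alpha_3, alpha_4, alpha_5, alpha_6, alpha_8, alpha_9} form a chain of 7 nodes with a double edge at one end; the terminal node there is the unique long simple root (C_7), and {alpha_2, alpha_7} form two nodes joined by a triple edge (G_2). A semisimple Lie algebra decomposes uniquely as the direct sum of simple ideals, one per connected component of its Dynkin diagram, so g ≅ C_7 ⊕ G_2 (dimension 105 + 14 = 119).

C_7 (sp(14)) + G_2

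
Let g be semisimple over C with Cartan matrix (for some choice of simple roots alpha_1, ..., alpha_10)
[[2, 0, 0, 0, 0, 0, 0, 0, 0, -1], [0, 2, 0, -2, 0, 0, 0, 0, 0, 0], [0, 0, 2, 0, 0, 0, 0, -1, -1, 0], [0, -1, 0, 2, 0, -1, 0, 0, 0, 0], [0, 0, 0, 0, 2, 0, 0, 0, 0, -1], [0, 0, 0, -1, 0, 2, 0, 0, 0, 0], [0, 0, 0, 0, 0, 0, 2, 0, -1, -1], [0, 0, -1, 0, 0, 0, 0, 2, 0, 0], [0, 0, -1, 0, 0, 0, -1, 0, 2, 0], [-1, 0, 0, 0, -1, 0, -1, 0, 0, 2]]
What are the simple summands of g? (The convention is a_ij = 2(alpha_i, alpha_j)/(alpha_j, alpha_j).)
C_3 (sp(6)) + D_7 (so(14))

The diagram associated to this matrix has two connected components: the simple roots {alpha_2, alpha_4, alpha_6} form a chain of 3 nodes with a double edge at one end; the terminal node there is the unique long simple root (C_3), and {alpha_1, alpha_3, alpha_5, alpha_7, alpha_8, alpha_9, alpha_10} form a chain of 5 nodes with a fork of two nodes at one end (D_7). A semisimple Lie algebra decomposes uniquely as the direct sum of simple ideals, one per connected component of its Dynkin diagram, so g ≅ C_3 ⊕ D_7 (dimension 21 + 91 = 112).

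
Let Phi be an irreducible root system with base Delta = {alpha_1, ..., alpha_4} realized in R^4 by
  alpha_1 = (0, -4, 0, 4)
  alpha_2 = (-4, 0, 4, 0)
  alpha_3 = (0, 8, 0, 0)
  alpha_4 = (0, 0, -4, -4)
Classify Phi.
type C_4

Compute the Cartan integers a_ij = 2(alpha_i, alpha_j)/(alpha_j, alpha_j); the resulting 4x4 Cartan matrix is
[[2, 0, -1, -1], [0, 2, 0, -1], [-2, 0, 2, 0], [-1, -1, 0, 2]].
The roots have two lengths (squared-length ratio 2:1); the short ones are alpha_{1,2,4}. The associated Dynkin diagram is a chain of 4 nodes with a double edge at one end; the terminal node there is the unique long simple root (C_4), so the type is C_4 (the algebra sp(8)).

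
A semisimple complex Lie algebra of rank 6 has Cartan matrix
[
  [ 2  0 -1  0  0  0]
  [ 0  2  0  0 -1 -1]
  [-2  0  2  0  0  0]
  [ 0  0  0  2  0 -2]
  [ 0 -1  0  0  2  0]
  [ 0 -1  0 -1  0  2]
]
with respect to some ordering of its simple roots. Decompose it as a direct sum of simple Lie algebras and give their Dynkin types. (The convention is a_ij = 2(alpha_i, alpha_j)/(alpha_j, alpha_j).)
The diagram associated to this matrix has two connected components: the simple roots {alpha_1, alpha_3} form a chain of 2 nodes with a double edge at one end; the terminal node there is the unique short simple root (B_2), and {alpha_2, alpha_4, alpha_5, alpha_6} form a chain of 4 nodes with a double edge at one end; the terminal node there is the unique long simple root (C_4). A semisimple Lie algebra decomposes uniquely as the direct sum of simple ideals, one per connected component of its Dynkin diagram, so g ≅ B_2 ⊕ C_4 (dimension 10 + 36 = 46).

B_2 ⊕ C_4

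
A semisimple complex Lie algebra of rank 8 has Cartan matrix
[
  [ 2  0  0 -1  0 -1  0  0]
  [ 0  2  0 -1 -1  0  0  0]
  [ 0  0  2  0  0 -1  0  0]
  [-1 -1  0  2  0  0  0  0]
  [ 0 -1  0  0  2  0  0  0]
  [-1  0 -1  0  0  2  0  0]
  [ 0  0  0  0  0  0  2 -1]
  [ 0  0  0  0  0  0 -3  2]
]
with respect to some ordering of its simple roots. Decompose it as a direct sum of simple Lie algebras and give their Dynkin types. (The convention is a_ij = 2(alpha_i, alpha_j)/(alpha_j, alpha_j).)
A_6 ⊕ G_2

The diagram associated to this matrix has two connected components: the simple roots {alpha_1, alpha_2, alpha_3, alpha_4, alpha_5, alpha_6} form a chain of 6 nodes with single edges (A_6), and {alpha_7, alpha_8} form two nodes joined by a triple edge (G_2). A semisimple Lie algebra decomposes uniquely as the direct sum of simple ideals, one per connected component of its Dynkin diagram, so g ≅ A_6 ⊕ G_2 (dimension 48 + 14 = 62).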